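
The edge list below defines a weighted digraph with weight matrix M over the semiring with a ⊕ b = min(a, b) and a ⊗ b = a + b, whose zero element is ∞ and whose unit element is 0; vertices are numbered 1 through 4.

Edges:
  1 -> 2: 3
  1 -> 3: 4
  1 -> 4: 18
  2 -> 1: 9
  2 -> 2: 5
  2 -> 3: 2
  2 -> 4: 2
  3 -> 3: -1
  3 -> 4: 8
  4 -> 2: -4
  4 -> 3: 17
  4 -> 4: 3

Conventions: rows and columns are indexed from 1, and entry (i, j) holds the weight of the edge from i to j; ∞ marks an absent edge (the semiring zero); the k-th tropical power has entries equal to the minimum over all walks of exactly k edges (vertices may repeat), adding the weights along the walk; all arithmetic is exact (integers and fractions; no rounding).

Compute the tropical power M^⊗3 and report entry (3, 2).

M^⊗2:
  [12, 8, 3, 5]
  [14, -2, 1, 5]
  [∞, 4, -2, 7]
  [5, -1, -2, -2]
M^⊗3:
  [17, 1, 2, 8]
  [7, 1, 0, 0]
  [13, 3, -3, 6]
  [8, -6, -3, 1]
Key observation: the optimum is the walk 3->3->4->2, with weight (-1) + 8 + (-4) = 3.
Optimal value attained by: walk 3->3->4->2.
Answer: (M^⊗3)[3][2] = 3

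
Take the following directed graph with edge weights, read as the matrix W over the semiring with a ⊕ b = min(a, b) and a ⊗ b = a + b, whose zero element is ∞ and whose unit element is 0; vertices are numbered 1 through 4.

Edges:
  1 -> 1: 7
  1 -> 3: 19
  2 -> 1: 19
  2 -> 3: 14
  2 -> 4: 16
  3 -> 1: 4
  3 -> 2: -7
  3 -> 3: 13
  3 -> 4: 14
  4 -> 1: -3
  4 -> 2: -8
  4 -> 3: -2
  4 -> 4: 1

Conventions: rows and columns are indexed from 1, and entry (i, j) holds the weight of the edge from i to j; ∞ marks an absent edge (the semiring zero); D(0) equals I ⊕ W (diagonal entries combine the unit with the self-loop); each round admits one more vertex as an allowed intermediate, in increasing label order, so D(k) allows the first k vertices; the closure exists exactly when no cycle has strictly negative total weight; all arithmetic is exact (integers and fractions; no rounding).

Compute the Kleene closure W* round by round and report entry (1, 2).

D(0):
  [0, ∞, 19, ∞]
  [19, 0, 14, 16]
  [4, -7, 0, 14]
  [-3, -8, -2, 0]
D(1):
  [0, ∞, 19, ∞]
  [19, 0, 14, 16]
  [4, -7, 0, 14]
  [-3, -8, -2, 0]
D(2):
  [0, ∞, 19, ∞]
  [19, 0, 14, 16]
  [4, -7, 0, 9]
  [-3, -8, -2, 0]
D(3):
  [0, 12, 19, 28]
  [18, 0, 14, 16]
  [4, -7, 0, 9]
  [-3, -9, -2, 0]
D(4):
  [0, 12, 19, 28]
  [13, 0, 14, 16]
  [4, -7, 0, 9]
  [-3, -9, -2, 0]
Answer: W*[1][2] = 12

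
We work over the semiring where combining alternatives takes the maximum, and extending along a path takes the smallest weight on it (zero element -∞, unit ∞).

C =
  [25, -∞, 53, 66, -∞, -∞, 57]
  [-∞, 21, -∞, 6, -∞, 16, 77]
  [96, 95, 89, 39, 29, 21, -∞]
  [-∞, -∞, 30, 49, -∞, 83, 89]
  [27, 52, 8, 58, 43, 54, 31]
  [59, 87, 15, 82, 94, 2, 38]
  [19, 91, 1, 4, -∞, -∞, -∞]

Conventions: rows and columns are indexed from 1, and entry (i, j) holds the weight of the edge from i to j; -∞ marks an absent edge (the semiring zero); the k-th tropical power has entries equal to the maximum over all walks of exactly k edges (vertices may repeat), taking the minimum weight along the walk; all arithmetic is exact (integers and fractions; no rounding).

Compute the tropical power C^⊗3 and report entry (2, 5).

C^⊗2:
  [53, 57, 53, 49, 29, 66, 66]
  [19, 77, 15, 16, 16, 16, 21]
  [89, 89, 89, 66, 29, 39, 77]
  [59, 89, 30, 82, 83, 49, 49]
  [54, 54, 30, 54, 54, 58, 58]
  [27, 52, 53, 59, 43, 82, 82]
  [19, 21, 19, 19, 1, 16, 77]
C^⊗3:
  [59, 66, 53, 66, 66, 49, 57]
  [19, 21, 19, 19, 16, 16, 77]
  [89, 89, 89, 66, 39, 66, 77]
  [49, 52, 53, 59, 49, 82, 82]
  [58, 58, 53, 58, 58, 54, 54]
  [59, 82, 53, 82, 82, 59, 59]
  [19, 77, 19, 19, 19, 19, 21]
Key observation: the optimum is the walk 2->2->6->5, with weight 21 min 16 min 94 = 16.
Optimal value attained by: walk 2->2->6->5.
Answer: (C^⊗3)[2][5] = 16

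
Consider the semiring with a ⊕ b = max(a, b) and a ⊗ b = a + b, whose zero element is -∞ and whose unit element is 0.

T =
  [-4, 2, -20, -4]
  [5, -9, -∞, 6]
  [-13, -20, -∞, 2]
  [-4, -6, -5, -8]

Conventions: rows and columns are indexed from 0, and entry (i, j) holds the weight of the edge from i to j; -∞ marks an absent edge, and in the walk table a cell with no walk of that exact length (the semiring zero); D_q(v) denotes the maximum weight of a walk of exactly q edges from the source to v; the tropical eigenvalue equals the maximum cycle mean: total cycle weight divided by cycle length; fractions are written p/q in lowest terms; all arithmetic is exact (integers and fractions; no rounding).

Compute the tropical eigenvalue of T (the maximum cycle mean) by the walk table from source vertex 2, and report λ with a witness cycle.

q=0: [-∞, -∞, 0, -∞]
q=1: [-13, -20, -∞, 2]
q=2: [-2, -4, -3, -6]
q=3: [1, 0, -11, 2]
q=4: [5, 3, -3, 6]
Optimal cycle mean attained by: cycle 0->1->0, total 2 + 5, length 2.
Answer: λ = 7/2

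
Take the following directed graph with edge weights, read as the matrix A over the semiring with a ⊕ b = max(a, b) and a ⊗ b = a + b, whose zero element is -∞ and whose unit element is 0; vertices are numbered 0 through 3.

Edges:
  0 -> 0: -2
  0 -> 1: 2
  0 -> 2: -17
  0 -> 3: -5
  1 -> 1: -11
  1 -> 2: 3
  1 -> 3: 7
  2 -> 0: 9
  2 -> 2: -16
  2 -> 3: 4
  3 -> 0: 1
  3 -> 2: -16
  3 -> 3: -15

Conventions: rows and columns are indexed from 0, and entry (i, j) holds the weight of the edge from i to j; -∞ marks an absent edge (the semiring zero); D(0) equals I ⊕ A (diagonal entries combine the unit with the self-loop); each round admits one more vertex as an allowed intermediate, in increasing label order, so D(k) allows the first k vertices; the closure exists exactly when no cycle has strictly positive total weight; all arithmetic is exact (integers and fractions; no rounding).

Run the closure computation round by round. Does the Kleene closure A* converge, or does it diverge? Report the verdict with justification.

D(0):
  [0, 2, -17, -5]
  [-∞, 0, 3, 7]
  [9, -∞, 0, 4]
  [1, -∞, -16, 0]
D(1):
  [0, 2, -17, -5]
  [-∞, 0, 3, 7]
  [9, 11, 0, 4]
  [1, 3, -16, 0]
Detection: at round 2, diagonal entry (2, 2) turns strictly positive.
Key observation: the cycle 2->0->1->2 has total weight 9 + 2 + 3, which is strictly positive.
Answer: DIVERGES — positive cycle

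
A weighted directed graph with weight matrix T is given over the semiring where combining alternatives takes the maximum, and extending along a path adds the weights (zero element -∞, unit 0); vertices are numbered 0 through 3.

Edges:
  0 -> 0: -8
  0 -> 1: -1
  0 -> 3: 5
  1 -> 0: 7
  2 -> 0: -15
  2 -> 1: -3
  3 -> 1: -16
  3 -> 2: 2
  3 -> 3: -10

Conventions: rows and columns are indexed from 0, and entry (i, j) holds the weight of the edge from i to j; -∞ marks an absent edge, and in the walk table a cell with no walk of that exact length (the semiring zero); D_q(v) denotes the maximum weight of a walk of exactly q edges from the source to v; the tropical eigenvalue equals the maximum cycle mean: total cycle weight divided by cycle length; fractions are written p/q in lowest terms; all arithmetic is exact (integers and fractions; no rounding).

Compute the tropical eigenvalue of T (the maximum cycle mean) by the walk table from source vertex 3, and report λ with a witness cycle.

q=0: [-∞, -∞, -∞, 0]
q=1: [-∞, -16, 2, -10]
q=2: [-9, -1, -8, -20]
q=3: [6, -10, -18, -4]
q=4: [-2, 5, -2, 11]
Optimal cycle mean attained by: cycle 0->1->0, total (-1) + 7, length 2.
Answer: λ = 3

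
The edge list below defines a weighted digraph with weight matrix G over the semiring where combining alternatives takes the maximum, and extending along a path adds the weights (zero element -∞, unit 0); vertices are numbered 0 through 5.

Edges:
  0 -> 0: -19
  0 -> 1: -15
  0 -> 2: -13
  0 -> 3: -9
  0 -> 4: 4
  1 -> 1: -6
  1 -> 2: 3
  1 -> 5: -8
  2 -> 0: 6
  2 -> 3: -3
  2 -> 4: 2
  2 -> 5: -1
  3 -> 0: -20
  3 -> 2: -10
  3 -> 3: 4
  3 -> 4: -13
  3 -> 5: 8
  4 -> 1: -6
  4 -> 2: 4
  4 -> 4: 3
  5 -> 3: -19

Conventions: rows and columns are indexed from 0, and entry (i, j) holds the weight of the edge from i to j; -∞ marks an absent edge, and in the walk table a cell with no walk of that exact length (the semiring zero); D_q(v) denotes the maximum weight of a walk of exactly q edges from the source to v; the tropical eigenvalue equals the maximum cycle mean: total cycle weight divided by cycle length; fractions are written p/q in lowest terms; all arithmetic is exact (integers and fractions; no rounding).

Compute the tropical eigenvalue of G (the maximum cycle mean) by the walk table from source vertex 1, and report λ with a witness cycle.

q=0: [-∞, 0, -∞, -∞, -∞, -∞]
q=1: [-∞, -6, 3, -∞, -∞, -8]
q=2: [9, -12, -3, 0, 5, 2]
q=3: [3, -1, 9, 4, 13, 8]
q=4: [15, 7, 17, 8, 16, 12]
q=5: [23, 10, 20, 14, 19, 16]
q=6: [26, 13, 23, 18, 27, 22]
Optimal cycle mean attained by: cycle 0->4->2->0, total 4 + 4 + 6, length 3.
Answer: λ = 14/3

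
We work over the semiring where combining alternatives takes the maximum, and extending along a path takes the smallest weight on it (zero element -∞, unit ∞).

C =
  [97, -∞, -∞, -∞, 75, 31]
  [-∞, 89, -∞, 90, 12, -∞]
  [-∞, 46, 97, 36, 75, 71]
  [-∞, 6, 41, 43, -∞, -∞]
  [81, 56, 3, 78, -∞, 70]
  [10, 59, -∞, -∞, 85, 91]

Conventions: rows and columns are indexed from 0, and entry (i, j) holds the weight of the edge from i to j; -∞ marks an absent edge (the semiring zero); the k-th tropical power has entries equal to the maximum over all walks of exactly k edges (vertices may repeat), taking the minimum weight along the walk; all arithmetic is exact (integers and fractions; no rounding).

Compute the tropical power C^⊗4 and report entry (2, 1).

C^⊗2:
  [97, 56, 3, 75, 75, 70]
  [12, 89, 41, 89, 12, 12]
  [75, 59, 97, 75, 75, 71]
  [-∞, 41, 41, 43, 41, 41]
  [81, 59, 41, 56, 75, 70]
  [81, 59, 3, 78, 85, 91]
C^⊗3:
  [97, 59, 41, 75, 75, 70]
  [12, 89, 41, 89, 41, 41]
  [75, 59, 97, 75, 75, 71]
  [41, 41, 41, 43, 41, 41]
  [81, 59, 41, 75, 75, 70]
  [81, 59, 41, 78, 85, 91]
C^⊗4:
  [97, 59, 41, 75, 75, 70]
  [41, 89, 41, 89, 41, 41]
  [75, 59, 97, 75, 75, 71]
  [41, 41, 41, 43, 41, 41]
  [81, 59, 41, 75, 75, 70]
  [81, 59, 41, 78, 85, 91]
Key observation: the optimum is the walk 2->2->2->5->1, with weight 97 min 97 min 71 min 59 = 59.
Optimal value attained by: walk 2->2->2->5->1.
Answer: (C^⊗4)[2][1] = 59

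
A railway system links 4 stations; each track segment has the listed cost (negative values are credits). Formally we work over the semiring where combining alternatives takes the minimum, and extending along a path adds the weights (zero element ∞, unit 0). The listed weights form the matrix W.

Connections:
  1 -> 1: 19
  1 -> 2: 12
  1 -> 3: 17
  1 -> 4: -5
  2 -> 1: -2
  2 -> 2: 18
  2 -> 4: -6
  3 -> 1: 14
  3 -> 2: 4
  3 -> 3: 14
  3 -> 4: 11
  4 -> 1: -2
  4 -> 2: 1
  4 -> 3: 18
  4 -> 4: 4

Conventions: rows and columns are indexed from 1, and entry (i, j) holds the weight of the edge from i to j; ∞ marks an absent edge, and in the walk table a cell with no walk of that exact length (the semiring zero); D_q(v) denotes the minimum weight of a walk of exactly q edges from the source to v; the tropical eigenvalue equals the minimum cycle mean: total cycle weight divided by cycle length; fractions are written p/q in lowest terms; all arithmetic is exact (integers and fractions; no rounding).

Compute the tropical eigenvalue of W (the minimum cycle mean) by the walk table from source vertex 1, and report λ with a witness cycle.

q=0: [0, ∞, ∞, ∞]
q=1: [19, 12, 17, -5]
q=2: [-7, -4, 13, -1]
q=3: [-6, 0, 10, -12]
q=4: [-14, -11, 6, -11]
Optimal cycle mean attained by: cycle 1->4->1, total (-5) + (-2), length 2.
Answer: λ = -7/2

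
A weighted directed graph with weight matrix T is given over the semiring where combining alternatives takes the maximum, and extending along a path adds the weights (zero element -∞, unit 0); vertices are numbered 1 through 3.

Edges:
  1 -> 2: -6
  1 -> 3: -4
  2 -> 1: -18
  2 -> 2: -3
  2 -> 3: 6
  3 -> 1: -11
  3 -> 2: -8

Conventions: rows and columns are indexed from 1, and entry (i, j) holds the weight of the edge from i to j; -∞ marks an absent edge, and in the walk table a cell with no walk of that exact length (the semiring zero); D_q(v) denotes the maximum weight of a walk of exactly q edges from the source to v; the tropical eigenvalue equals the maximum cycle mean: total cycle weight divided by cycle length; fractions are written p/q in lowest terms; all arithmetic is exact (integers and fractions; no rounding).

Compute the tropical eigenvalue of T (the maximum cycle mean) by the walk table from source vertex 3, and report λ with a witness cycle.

q=0: [-∞, -∞, 0]
q=1: [-11, -8, -∞]
q=2: [-26, -11, -2]
q=3: [-13, -10, -5]
Optimal cycle mean attained by: cycle 2->3->2, total 6 + (-8), length 2.
Answer: λ = -1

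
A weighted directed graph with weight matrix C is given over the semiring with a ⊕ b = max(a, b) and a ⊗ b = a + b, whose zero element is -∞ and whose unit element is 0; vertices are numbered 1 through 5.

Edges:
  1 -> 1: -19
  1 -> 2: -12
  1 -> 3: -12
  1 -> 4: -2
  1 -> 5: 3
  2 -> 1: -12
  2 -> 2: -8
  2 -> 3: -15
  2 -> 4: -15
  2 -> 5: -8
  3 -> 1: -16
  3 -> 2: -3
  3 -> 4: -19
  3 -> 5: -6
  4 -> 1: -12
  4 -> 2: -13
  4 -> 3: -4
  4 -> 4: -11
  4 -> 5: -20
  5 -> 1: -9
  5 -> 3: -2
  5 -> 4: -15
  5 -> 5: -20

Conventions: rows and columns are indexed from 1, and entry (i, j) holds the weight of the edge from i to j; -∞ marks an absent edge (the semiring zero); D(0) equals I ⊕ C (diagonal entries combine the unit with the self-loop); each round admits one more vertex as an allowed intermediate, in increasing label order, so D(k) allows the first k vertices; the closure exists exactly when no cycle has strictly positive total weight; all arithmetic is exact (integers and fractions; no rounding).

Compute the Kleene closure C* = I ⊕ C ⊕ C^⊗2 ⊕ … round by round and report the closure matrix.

D(0):
  [0, -12, -12, -2, 3]
  [-12, 0, -15, -15, -8]
  [-16, -3, 0, -19, -6]
  [-12, -13, -4, 0, -20]
  [-9, -∞, -2, -15, 0]
D(1):
  [0, -12, -12, -2, 3]
  [-12, 0, -15, -14, -8]
  [-16, -3, 0, -18, -6]
  [-12, -13, -4, 0, -9]
  [-9, -21, -2, -11, 0]
D(2):
  [0, -12, -12, -2, 3]
  [-12, 0, -15, -14, -8]
  [-15, -3, 0, -17, -6]
  [-12, -13, -4, 0, -9]
  [-9, -21, -2, -11, 0]
D(3):
  [0, -12, -12, -2, 3]
  [-12, 0, -15, -14, -8]
  [-15, -3, 0, -17, -6]
  [-12, -7, -4, 0, -9]
  [-9, -5, -2, -11, 0]
D(4):
  [0, -9, -6, -2, 3]
  [-12, 0, -15, -14, -8]
  [-15, -3, 0, -17, -6]
  [-12, -7, -4, 0, -9]
  [-9, -5, -2, -11, 0]
D(5):
  [0, -2, 1, -2, 3]
  [-12, 0, -10, -14, -8]
  [-15, -3, 0, -17, -6]
  [-12, -7, -4, 0, -9]
  [-9, -5, -2, -11, 0]
Answer: C* = [[0, -2, 1, -2, 3], [-12, 0, -10, -14, -8], [-15, -3, 0, -17, -6], [-12, -7, -4, 0, -9], [-9, -5, -2, -11, 0]]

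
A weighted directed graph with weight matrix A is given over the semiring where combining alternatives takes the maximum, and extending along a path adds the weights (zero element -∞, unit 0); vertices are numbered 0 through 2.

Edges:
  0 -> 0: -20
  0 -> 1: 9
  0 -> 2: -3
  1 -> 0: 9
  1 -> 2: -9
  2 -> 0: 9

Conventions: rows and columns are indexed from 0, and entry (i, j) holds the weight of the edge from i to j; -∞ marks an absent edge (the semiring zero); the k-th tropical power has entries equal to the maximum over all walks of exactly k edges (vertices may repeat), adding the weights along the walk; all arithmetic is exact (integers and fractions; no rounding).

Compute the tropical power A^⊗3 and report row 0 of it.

A^⊗2:
  [18, -11, 0]
  [0, 18, 6]
  [-11, 18, 6]
A^⊗3:
  [9, 27, 15]
  [27, 9, 9]
  [27, -2, 9]
Answer: row 0 of A^⊗3 = [9, 27, 15]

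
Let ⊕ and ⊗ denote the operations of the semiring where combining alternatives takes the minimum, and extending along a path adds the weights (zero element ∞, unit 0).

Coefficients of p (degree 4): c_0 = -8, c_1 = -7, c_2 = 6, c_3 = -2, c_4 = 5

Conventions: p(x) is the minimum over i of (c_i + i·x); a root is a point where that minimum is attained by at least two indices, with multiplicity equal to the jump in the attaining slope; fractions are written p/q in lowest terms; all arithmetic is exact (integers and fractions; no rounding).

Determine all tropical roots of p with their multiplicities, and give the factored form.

hull edge (i=0, c=-8) to (i=1, c=-7): slope 1, span 1
hull edge (i=1, c=-7) to (i=3, c=-2): slope 5/2, span 2
hull edge (i=3, c=-2) to (i=4, c=5): slope 7, span 1
Factored form: p(x) = 5 ⊗ (x ⊕ (-7)) ⊗ (x ⊕ (-5/2)) ⊗ (x ⊕ (-5/2)) ⊗ (x ⊕ (-1))
Answer: roots = -7 (mult 1), -5/2 (mult 2), -1 (mult 1)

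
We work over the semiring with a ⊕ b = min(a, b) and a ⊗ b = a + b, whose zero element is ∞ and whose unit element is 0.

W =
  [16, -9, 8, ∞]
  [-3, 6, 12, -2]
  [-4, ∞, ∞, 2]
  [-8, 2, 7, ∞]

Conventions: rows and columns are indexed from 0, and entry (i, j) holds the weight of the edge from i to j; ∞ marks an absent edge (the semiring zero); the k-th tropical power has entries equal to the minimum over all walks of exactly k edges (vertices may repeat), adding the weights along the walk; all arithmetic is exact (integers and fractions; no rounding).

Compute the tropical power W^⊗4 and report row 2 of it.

W^⊗2:
  [-12, -3, 3, -11]
  [-10, -12, 5, 4]
  [-6, -13, 4, ∞]
  [-1, -17, 0, 0]
W^⊗3:
  [-19, -21, -4, -5]
  [-15, -19, -2, -14]
  [-16, -15, -1, -15]
  [-20, -11, -5, -19]
W^⊗4:
  [-24, -28, -11, -23]
  [-22, -24, -7, -21]
  [-23, -25, -8, -17]
  [-27, -29, -12, -13]
Answer: row 2 of W^⊗4 = [-23, -25, -8, -17]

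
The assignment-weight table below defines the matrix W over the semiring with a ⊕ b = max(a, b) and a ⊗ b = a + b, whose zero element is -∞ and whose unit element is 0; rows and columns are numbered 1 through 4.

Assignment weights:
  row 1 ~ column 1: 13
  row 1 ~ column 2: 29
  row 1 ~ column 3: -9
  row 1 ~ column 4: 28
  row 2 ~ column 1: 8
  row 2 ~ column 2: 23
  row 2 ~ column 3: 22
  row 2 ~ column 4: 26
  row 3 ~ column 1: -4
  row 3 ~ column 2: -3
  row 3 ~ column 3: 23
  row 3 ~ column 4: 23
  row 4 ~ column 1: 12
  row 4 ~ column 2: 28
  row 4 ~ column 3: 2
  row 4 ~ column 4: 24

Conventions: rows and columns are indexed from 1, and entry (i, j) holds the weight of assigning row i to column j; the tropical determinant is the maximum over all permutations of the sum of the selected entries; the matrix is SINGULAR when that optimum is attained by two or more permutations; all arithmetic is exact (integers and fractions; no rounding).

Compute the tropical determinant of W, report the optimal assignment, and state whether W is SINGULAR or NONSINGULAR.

σ = (1, 2, 3, 4): 13 + 23 + 23 + 24 = 83
σ = (1, 2, 4, 3): 13 + 23 + 23 + 2 = 61
σ = (1, 3, 2, 4): 13 + 22 + (-3) + 24 = 56
σ = (1, 3, 4, 2): 13 + 22 + 23 + 28 = 86
σ = (1, 4, 2, 3): 13 + 26 + (-3) + 2 = 38
σ = (1, 4, 3, 2): 13 + 26 + 23 + 28 = 90
σ = (2, 1, 3, 4): 29 + 8 + 23 + 24 = 84
σ = (2, 1, 4, 3): 29 + 8 + 23 + 2 = 62
σ = (2, 3, 1, 4): 29 + 22 + (-4) + 24 = 71
σ = (2, 3, 4, 1): 29 + 22 + 23 + 12 = 86
σ = (2, 4, 1, 3): 29 + 26 + (-4) + 2 = 53
σ = (2, 4, 3, 1): 29 + 26 + 23 + 12 = 90
σ = (3, 1, 2, 4): (-9) + 8 + (-3) + 24 = 20
σ = (3, 1, 4, 2): (-9) + 8 + 23 + 28 = 50
σ = (3, 2, 1, 4): (-9) + 23 + (-4) + 24 = 34
σ = (3, 2, 4, 1): (-9) + 23 + 23 + 12 = 49
σ = (3, 4, 1, 2): (-9) + 26 + (-4) + 28 = 41
σ = (3, 4, 2, 1): (-9) + 26 + (-3) + 12 = 26
σ = (4, 1, 2, 3): 28 + 8 + (-3) + 2 = 35
σ = (4, 1, 3, 2): 28 + 8 + 23 + 28 = 87
σ = (4, 2, 1, 3): 28 + 23 + (-4) + 2 = 49
σ = (4, 2, 3, 1): 28 + 23 + 23 + 12 = 86
σ = (4, 3, 1, 2): 28 + 22 + (-4) + 28 = 74
σ = (4, 3, 2, 1): 28 + 22 + (-3) + 12 = 59
Optimal value attained by: σ = (1, 4, 3, 2).
Answer: det⊕(W) = 90; verdict: SINGULAR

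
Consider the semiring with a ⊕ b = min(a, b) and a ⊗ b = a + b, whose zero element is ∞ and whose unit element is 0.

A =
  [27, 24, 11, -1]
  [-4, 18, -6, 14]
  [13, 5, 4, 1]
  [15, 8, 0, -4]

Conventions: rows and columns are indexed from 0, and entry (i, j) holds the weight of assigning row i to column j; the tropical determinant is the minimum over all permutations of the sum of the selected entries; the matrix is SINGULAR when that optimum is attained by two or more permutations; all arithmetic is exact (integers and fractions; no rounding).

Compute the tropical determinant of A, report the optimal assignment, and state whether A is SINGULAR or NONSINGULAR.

σ = (0, 1, 2, 3): 27 + 18 + 4 + (-4) = 45
σ = (0, 1, 3, 2): 27 + 18 + 1 + 0 = 46
σ = (0, 2, 1, 3): 27 + (-6) + 5 + (-4) = 22
σ = (0, 2, 3, 1): 27 + (-6) + 1 + 8 = 30
σ = (0, 3, 1, 2): 27 + 14 + 5 + 0 = 46
σ = (0, 3, 2, 1): 27 + 14 + 4 + 8 = 53
σ = (1, 0, 2, 3): 24 + (-4) + 4 + (-4) = 20
σ = (1, 0, 3, 2): 24 + (-4) + 1 + 0 = 21
σ = (1, 2, 0, 3): 24 + (-6) + 13 + (-4) = 27
σ = (1, 2, 3, 0): 24 + (-6) + 1 + 15 = 34
σ = (1, 3, 0, 2): 24 + 14 + 13 + 0 = 51
σ = (1, 3, 2, 0): 24 + 14 + 4 + 15 = 57
σ = (2, 0, 1, 3): 11 + (-4) + 5 + (-4) = 8
σ = (2, 0, 3, 1): 11 + (-4) + 1 + 8 = 16
σ = (2, 1, 0, 3): 11 + 18 + 13 + (-4) = 38
σ = (2, 1, 3, 0): 11 + 18 + 1 + 15 = 45
σ = (2, 3, 0, 1): 11 + 14 + 13 + 8 = 46
σ = (2, 3, 1, 0): 11 + 14 + 5 + 15 = 45
σ = (3, 0, 1, 2): (-1) + (-4) + 5 + 0 = 0
σ = (3, 0, 2, 1): (-1) + (-4) + 4 + 8 = 7
σ = (3, 1, 0, 2): (-1) + 18 + 13 + 0 = 30
σ = (3, 1, 2, 0): (-1) + 18 + 4 + 15 = 36
σ = (3, 2, 0, 1): (-1) + (-6) + 13 + 8 = 14
σ = (3, 2, 1, 0): (-1) + (-6) + 5 + 15 = 13
Optimal value attained by: σ = (3, 0, 1, 2).
Answer: det⊕(A) = 0; verdict: NONSINGULAR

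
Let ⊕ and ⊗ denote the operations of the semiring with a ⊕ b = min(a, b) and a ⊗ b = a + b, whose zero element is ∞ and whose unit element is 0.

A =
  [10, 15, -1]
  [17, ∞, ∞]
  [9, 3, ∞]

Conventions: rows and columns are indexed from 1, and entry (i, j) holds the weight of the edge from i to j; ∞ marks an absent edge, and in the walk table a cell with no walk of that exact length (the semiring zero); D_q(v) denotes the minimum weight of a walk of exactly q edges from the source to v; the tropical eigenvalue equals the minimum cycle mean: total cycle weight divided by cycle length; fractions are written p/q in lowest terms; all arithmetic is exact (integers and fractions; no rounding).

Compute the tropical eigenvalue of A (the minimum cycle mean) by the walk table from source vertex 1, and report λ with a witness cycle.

q=0: [0, ∞, ∞]
q=1: [10, 15, -1]
q=2: [8, 2, 9]
q=3: [18, 12, 7]
Optimal cycle mean attained by: cycle 1->3->1, total (-1) + 9, length 2.
Answer: λ = 4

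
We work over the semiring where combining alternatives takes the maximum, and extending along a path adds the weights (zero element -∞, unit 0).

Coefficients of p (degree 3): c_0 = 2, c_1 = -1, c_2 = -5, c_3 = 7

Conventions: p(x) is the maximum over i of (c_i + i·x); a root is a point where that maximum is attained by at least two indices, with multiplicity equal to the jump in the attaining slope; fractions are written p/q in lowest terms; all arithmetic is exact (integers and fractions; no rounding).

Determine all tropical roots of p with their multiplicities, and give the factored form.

hull edge (i=0, c=2) to (i=3, c=7): slope 5/3, span 3
Factored form: p(x) = 7 ⊗ (x ⊕ (-5/3)) ⊗ (x ⊕ (-5/3)) ⊗ (x ⊕ (-5/3))
Answer: roots = -5/3 (mult 3)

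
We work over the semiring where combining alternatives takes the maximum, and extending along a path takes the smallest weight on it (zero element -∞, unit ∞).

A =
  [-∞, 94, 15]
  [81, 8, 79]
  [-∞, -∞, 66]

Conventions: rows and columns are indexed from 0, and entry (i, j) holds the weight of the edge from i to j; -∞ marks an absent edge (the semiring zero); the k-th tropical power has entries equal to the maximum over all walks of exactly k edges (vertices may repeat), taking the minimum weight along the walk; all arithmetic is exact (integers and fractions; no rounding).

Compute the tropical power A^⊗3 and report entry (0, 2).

A^⊗2:
  [81, 8, 79]
  [8, 81, 66]
  [-∞, -∞, 66]
A^⊗3:
  [8, 81, 66]
  [81, 8, 79]
  [-∞, -∞, 66]
Key observation: the optimum is the walk 0->1->2->2, with weight 94 min 79 min 66 = 66.
Optimal value attained by: walk 0->1->2->2.
Answer: (A^⊗3)[0][2] = 66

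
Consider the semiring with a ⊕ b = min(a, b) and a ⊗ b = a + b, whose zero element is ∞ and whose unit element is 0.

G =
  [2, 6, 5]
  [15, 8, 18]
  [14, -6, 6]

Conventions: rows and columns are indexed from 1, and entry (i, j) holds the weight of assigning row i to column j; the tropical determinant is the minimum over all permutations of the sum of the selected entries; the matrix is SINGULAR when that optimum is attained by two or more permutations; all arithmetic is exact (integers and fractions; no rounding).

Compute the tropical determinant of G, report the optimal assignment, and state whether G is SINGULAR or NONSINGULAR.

σ = (1, 2, 3): 2 + 8 + 6 = 16
σ = (1, 3, 2): 2 + 18 + (-6) = 14
σ = (2, 1, 3): 6 + 15 + 6 = 27
σ = (2, 3, 1): 6 + 18 + 14 = 38
σ = (3, 1, 2): 5 + 15 + (-6) = 14
σ = (3, 2, 1): 5 + 8 + 14 = 27
Optimal value attained by: σ = (1, 3, 2).
Answer: det⊕(G) = 14; verdict: SINGULAR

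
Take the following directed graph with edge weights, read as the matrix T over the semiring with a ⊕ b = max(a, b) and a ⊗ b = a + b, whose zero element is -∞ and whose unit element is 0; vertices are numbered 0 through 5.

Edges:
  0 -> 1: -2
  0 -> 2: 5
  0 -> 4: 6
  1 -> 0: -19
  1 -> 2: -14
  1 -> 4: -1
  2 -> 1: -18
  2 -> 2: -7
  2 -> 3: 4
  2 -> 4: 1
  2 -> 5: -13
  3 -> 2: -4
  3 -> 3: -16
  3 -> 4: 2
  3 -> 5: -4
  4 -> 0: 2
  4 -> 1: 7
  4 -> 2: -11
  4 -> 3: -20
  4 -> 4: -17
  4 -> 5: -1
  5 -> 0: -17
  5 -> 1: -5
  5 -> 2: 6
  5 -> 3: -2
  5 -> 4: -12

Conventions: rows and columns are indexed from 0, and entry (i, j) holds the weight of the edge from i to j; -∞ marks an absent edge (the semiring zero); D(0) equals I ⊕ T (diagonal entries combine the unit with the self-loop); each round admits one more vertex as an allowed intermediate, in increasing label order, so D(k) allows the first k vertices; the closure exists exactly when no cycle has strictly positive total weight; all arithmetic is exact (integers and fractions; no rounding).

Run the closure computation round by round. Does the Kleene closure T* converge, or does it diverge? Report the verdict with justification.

D(0):
  [0, -2, 5, -∞, 6, -∞]
  [-19, 0, -14, -∞, -1, -∞]
  [-∞, -18, 0, 4, 1, -13]
  [-∞, -∞, -4, 0, 2, -4]
  [2, 7, -11, -20, 0, -1]
  [-17, -5, 6, -2, -12, 0]
Detection: at round 1, diagonal entry (4, 4) turns strictly positive.
Key observation: the cycle 4->0->4 has total weight 2 + 6, which is strictly positive.
Answer: DIVERGES — positive cycle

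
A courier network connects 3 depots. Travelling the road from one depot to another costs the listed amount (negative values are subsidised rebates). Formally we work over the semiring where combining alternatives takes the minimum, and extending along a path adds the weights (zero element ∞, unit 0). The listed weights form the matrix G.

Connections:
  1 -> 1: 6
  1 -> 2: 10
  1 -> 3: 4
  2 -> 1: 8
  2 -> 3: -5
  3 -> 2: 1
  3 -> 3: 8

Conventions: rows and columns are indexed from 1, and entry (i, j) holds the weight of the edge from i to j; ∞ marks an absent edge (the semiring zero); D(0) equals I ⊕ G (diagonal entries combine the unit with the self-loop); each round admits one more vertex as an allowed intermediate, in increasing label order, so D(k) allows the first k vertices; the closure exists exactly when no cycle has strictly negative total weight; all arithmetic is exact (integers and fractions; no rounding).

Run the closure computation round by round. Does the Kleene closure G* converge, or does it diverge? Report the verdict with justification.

D(0):
  [0, 10, 4]
  [8, 0, -5]
  [∞, 1, 0]
D(1):
  [0, 10, 4]
  [8, 0, -5]
  [∞, 1, 0]
Detection: at round 2, diagonal entry (3, 3) turns strictly negative.
Key observation: the cycle 3->2->3 has total weight 1 + (-5), which is strictly negative.
Answer: DIVERGES — negative cycle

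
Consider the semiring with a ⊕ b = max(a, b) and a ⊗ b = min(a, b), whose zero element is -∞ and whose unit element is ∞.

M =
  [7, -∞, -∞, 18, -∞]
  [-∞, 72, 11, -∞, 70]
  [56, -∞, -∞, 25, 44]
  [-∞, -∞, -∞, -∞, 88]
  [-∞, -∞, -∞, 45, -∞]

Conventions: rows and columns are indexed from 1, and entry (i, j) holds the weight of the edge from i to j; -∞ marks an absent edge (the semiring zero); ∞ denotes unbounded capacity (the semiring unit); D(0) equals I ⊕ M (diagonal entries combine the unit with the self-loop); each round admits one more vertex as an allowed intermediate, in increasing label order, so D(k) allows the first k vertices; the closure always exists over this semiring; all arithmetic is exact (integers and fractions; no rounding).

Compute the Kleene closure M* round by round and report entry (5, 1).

D(0):
  [∞, -∞, -∞, 18, -∞]
  [-∞, ∞, 11, -∞, 70]
  [56, -∞, ∞, 25, 44]
  [-∞, -∞, -∞, ∞, 88]
  [-∞, -∞, -∞, 45, ∞]
D(1):
  [∞, -∞, -∞, 18, -∞]
  [-∞, ∞, 11, -∞, 70]
  [56, -∞, ∞, 25, 44]
  [-∞, -∞, -∞, ∞, 88]
  [-∞, -∞, -∞, 45, ∞]
D(2):
  [∞, -∞, -∞, 18, -∞]
  [-∞, ∞, 11, -∞, 70]
  [56, -∞, ∞, 25, 44]
  [-∞, -∞, -∞, ∞, 88]
  [-∞, -∞, -∞, 45, ∞]
D(3):
  [∞, -∞, -∞, 18, -∞]
  [11, ∞, 11, 11, 70]
  [56, -∞, ∞, 25, 44]
  [-∞, -∞, -∞, ∞, 88]
  [-∞, -∞, -∞, 45, ∞]
D(4):
  [∞, -∞, -∞, 18, 18]
  [11, ∞, 11, 11, 70]
  [56, -∞, ∞, 25, 44]
  [-∞, -∞, -∞, ∞, 88]
  [-∞, -∞, -∞, 45, ∞]
D(5):
  [∞, -∞, -∞, 18, 18]
  [11, ∞, 11, 45, 70]
  [56, -∞, ∞, 44, 44]
  [-∞, -∞, -∞, ∞, 88]
  [-∞, -∞, -∞, 45, ∞]
Answer: M*[5][1] = -∞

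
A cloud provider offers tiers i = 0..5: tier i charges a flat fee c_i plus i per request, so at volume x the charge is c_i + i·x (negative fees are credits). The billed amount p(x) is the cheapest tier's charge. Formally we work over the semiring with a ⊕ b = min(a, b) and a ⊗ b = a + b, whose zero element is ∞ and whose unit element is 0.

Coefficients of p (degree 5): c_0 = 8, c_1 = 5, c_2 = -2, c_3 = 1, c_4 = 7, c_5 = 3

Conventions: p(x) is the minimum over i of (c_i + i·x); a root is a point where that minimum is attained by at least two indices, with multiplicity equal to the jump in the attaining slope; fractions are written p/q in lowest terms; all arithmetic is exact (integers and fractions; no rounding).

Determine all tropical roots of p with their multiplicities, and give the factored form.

hull edge (i=0, c=8) to (i=2, c=-2): slope -5, span 2
hull edge (i=2, c=-2) to (i=5, c=3): slope 5/3, span 3
Factored form: p(x) = 3 ⊗ (x ⊕ (-5/3)) ⊗ (x ⊕ (-5/3)) ⊗ (x ⊕ (-5/3)) ⊗ (x ⊕ 5) ⊗ (x ⊕ 5)
Answer: roots = -5/3 (mult 3), 5 (mult 2)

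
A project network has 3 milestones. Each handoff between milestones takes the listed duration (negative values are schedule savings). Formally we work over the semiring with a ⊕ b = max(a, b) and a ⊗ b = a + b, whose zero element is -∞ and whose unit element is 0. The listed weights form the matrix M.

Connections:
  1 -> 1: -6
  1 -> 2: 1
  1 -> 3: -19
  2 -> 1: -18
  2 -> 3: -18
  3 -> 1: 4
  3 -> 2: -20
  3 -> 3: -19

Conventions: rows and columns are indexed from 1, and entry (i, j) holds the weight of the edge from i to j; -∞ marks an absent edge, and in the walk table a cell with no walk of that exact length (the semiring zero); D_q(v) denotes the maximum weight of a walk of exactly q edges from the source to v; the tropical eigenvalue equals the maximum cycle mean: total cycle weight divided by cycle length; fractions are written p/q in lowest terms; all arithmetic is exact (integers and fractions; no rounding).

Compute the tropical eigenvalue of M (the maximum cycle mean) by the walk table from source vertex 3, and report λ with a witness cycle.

q=0: [-∞, -∞, 0]
q=1: [4, -20, -19]
q=2: [-2, 5, -15]
q=3: [-8, -1, -13]
Optimal cycle mean attained by: cycle 1->2->3->1, total 1 + (-18) + 4, length 3.
Answer: λ = -13/3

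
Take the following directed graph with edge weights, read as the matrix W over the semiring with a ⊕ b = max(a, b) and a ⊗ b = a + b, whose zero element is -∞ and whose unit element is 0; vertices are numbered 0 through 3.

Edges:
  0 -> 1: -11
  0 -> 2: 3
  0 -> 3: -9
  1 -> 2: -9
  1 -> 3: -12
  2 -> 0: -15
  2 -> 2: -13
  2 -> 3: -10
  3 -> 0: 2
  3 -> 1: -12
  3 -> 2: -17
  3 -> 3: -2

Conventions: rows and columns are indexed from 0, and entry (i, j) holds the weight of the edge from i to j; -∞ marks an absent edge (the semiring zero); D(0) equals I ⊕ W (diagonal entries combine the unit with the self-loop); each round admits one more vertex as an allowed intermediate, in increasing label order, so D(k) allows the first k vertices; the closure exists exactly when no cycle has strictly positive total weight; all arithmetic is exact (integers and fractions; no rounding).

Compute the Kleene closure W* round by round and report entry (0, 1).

D(0):
  [0, -11, 3, -9]
  [-∞, 0, -9, -12]
  [-15, -∞, 0, -10]
  [2, -12, -17, 0]
D(1):
  [0, -11, 3, -9]
  [-∞, 0, -9, -12]
  [-15, -26, 0, -10]
  [2, -9, 5, 0]
D(2):
  [0, -11, 3, -9]
  [-∞, 0, -9, -12]
  [-15, -26, 0, -10]
  [2, -9, 5, 0]
D(3):
  [0, -11, 3, -7]
  [-24, 0, -9, -12]
  [-15, -26, 0, -10]
  [2, -9, 5, 0]
D(4):
  [0, -11, 3, -7]
  [-10, 0, -7, -12]
  [-8, -19, 0, -10]
  [2, -9, 5, 0]
Answer: W*[0][1] = -11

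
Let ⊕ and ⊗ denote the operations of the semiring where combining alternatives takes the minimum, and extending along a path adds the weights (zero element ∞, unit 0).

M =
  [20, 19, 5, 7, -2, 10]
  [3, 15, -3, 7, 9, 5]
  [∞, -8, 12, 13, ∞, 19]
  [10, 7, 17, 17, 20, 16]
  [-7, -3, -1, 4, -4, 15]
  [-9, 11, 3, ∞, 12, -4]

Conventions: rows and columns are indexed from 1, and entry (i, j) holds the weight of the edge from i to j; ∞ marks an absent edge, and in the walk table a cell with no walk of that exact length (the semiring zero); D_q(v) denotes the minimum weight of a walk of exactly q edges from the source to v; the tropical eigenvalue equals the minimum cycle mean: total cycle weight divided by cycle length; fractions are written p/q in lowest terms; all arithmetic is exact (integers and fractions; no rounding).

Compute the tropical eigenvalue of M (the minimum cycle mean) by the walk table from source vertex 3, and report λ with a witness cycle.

q=0: [∞, ∞, 0, ∞, ∞, ∞]
q=1: [∞, -8, 12, 13, ∞, 19]
q=2: [-5, 4, -11, -1, 1, -3]
q=3: [-12, -19, 0, 2, -7, -7]
q=4: [-16, -10, -22, -12, -14, -14]
q=5: [-23, -30, -15, -10, -18, -18]
q=6: [-27, -23, -33, -23, -25, -25]
Optimal cycle mean attained by: cycle 2->3->2, total (-3) + (-8), length 2.
Answer: λ = -11/2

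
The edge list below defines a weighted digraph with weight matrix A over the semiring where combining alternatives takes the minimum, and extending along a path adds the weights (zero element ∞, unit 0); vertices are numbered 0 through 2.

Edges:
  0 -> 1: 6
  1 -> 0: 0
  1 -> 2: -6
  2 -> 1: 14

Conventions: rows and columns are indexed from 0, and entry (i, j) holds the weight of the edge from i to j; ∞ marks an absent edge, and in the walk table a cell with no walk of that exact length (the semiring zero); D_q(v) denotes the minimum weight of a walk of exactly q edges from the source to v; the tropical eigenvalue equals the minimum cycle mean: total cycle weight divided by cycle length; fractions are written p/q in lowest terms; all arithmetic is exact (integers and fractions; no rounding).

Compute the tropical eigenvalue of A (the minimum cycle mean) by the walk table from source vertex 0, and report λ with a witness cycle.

q=0: [0, ∞, ∞]
q=1: [∞, 6, ∞]
q=2: [6, ∞, 0]
q=3: [∞, 12, ∞]
Optimal cycle mean attained by: cycle 0->1->0, total 6 + 0, length 2.
Answer: λ = 3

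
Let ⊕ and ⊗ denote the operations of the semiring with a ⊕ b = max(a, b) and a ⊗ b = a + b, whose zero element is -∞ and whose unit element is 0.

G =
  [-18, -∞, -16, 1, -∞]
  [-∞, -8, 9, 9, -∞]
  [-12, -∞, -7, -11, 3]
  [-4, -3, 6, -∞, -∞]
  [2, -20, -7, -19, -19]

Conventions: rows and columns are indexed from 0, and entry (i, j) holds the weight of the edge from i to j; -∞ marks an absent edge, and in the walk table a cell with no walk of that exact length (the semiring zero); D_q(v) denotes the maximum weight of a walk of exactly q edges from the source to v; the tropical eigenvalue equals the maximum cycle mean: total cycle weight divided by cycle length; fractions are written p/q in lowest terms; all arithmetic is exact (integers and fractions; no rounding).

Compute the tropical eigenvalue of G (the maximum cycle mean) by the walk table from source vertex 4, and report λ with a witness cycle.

q=0: [-∞, -∞, -∞, -∞, 0]
q=1: [2, -20, -7, -19, -19]
q=2: [-16, -22, -11, 3, -4]
q=3: [-1, 0, 9, -13, -8]
q=4: [-3, -8, 9, 9, 12]
q=5: [14, 6, 15, 1, 12]
Optimal cycle mean attained by: cycle 0->3->2->4->0, total 1 + 6 + 3 + 2, length 4.
Answer: λ = 3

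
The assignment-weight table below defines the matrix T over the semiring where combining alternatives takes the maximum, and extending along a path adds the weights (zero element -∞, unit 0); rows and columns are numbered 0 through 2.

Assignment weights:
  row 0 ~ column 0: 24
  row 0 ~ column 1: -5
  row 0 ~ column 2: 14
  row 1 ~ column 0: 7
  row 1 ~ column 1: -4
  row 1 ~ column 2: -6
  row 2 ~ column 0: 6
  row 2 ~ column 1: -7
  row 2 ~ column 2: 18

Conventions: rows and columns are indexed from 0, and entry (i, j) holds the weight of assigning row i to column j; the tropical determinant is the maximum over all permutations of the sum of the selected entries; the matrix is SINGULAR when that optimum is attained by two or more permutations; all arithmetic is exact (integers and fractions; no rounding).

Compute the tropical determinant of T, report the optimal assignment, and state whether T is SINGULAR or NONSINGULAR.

σ = (0, 1, 2): 24 + (-4) + 18 = 38
σ = (0, 2, 1): 24 + (-6) + (-7) = 11
σ = (1, 0, 2): (-5) + 7 + 18 = 20
σ = (1, 2, 0): (-5) + (-6) + 6 = -5
σ = (2, 0, 1): 14 + 7 + (-7) = 14
σ = (2, 1, 0): 14 + (-4) + 6 = 16
Optimal value attained by: σ = (0, 1, 2).
Answer: det⊕(T) = 38; verdict: NONSINGULAR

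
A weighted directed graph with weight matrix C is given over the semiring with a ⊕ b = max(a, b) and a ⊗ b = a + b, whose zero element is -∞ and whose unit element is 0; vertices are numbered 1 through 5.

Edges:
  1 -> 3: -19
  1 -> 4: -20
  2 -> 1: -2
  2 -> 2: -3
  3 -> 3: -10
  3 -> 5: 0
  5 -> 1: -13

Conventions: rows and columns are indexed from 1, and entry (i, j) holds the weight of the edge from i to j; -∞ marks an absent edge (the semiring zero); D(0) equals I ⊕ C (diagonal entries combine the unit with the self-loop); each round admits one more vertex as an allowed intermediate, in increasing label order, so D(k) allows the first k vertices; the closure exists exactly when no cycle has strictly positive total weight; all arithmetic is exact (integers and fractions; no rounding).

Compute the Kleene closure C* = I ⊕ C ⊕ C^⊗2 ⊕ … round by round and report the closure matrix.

D(0):
  [0, -∞, -19, -20, -∞]
  [-2, 0, -∞, -∞, -∞]
  [-∞, -∞, 0, -∞, 0]
  [-∞, -∞, -∞, 0, -∞]
  [-13, -∞, -∞, -∞, 0]
D(1):
  [0, -∞, -19, -20, -∞]
  [-2, 0, -21, -22, -∞]
  [-∞, -∞, 0, -∞, 0]
  [-∞, -∞, -∞, 0, -∞]
  [-13, -∞, -32, -33, 0]
D(2):
  [0, -∞, -19, -20, -∞]
  [-2, 0, -21, -22, -∞]
  [-∞, -∞, 0, -∞, 0]
  [-∞, -∞, -∞, 0, -∞]
  [-13, -∞, -32, -33, 0]
D(3):
  [0, -∞, -19, -20, -19]
  [-2, 0, -21, -22, -21]
  [-∞, -∞, 0, -∞, 0]
  [-∞, -∞, -∞, 0, -∞]
  [-13, -∞, -32, -33, 0]
D(4):
  [0, -∞, -19, -20, -19]
  [-2, 0, -21, -22, -21]
  [-∞, -∞, 0, -∞, 0]
  [-∞, -∞, -∞, 0, -∞]
  [-13, -∞, -32, -33, 0]
D(5):
  [0, -∞, -19, -20, -19]
  [-2, 0, -21, -22, -21]
  [-13, -∞, 0, -33, 0]
  [-∞, -∞, -∞, 0, -∞]
  [-13, -∞, -32, -33, 0]
Answer: C* = [[0, -∞, -19, -20, -19], [-2, 0, -21, -22, -21], [-13, -∞, 0, -33, 0], [-∞, -∞, -∞, 0, -∞], [-13, -∞, -32, -33, 0]]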